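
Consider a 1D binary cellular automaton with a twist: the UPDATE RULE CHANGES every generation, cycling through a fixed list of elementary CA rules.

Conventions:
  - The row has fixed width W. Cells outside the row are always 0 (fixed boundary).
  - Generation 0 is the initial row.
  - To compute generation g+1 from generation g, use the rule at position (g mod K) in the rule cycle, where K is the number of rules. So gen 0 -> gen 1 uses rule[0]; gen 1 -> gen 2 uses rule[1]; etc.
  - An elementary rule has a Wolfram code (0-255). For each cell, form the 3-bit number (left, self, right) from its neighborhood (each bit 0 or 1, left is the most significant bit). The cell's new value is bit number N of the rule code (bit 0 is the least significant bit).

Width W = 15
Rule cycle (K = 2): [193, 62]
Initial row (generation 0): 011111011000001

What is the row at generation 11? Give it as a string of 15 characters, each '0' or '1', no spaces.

Answer: 001000001001101

Derivation:
Gen 0: 011111011000001
Gen 1 (rule 193): 001111001011100
Gen 2 (rule 62): 011000111110010
Gen 3 (rule 193): 001010011110000
Gen 4 (rule 62): 011111110001000
Gen 5 (rule 193): 001111110100011
Gen 6 (rule 62): 011000001110110
Gen 7 (rule 193): 001011100110010
Gen 8 (rule 62): 011110011101111
Gen 9 (rule 193): 001110001100111
Gen 10 (rule 62): 011001011011100
Gen 11 (rule 193): 001000001001101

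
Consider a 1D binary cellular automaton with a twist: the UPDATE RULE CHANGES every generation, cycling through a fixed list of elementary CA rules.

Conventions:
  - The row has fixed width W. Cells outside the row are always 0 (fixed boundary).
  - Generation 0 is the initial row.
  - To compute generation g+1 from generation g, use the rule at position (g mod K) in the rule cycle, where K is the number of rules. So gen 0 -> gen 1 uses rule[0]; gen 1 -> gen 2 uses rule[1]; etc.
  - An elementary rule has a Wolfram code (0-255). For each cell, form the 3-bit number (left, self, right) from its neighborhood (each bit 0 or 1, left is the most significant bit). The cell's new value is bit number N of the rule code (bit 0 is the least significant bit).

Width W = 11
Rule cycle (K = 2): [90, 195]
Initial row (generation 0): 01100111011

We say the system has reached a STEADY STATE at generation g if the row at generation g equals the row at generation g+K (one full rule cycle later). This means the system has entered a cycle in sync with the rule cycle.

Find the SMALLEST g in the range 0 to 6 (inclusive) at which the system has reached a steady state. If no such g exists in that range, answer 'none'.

Gen 0: 01100111011
Gen 1 (rule 90): 11111101011
Gen 2 (rule 195): 01111100001
Gen 3 (rule 90): 11000110010
Gen 4 (rule 195): 01011010100
Gen 5 (rule 90): 10011000010
Gen 6 (rule 195): 00101011100
Gen 7 (rule 90): 01000010110
Gen 8 (rule 195): 10011100010

Answer: none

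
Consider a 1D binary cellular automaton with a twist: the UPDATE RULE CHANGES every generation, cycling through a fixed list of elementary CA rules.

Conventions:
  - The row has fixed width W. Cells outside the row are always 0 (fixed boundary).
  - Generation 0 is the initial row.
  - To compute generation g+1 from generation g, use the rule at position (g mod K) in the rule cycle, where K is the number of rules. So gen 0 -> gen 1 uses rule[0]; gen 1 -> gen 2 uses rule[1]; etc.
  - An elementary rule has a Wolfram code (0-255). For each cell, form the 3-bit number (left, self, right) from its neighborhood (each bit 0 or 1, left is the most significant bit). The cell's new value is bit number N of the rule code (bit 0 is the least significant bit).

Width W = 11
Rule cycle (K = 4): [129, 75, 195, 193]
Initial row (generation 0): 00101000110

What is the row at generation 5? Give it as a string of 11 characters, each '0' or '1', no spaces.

Answer: 00000001100

Derivation:
Gen 0: 00101000110
Gen 1 (rule 129): 10000010000
Gen 2 (rule 75): 00111100111
Gen 3 (rule 195): 11011101011
Gen 4 (rule 193): 01001100001
Gen 5 (rule 129): 00000001100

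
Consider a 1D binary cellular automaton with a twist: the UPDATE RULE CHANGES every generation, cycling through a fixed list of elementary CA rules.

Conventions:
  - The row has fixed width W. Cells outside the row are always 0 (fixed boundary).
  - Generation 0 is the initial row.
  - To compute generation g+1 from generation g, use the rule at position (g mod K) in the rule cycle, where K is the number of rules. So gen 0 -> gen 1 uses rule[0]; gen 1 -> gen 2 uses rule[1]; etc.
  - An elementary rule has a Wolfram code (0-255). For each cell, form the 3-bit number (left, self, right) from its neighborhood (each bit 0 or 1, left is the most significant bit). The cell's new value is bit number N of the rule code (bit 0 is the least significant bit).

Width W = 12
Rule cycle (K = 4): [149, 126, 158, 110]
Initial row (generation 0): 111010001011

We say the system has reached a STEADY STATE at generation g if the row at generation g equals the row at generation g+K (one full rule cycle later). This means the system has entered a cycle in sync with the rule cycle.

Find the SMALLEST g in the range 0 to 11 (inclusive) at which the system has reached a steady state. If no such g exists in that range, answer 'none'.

Gen 0: 111010001011
Gen 1 (rule 149): 010011101000
Gen 2 (rule 126): 111110111100
Gen 3 (rule 158): 111100111010
Gen 4 (rule 110): 100101101110
Gen 5 (rule 149): 110100000101
Gen 6 (rule 126): 111110001111
Gen 7 (rule 158): 111101011110
Gen 8 (rule 110): 100111110010
Gen 9 (rule 149): 110011101011
Gen 10 (rule 126): 111110111111
Gen 11 (rule 158): 111100111110
Gen 12 (rule 110): 100101100010
Gen 13 (rule 149): 110100011011
Gen 14 (rule 126): 111110111111
Gen 15 (rule 158): 111100111110

Answer: 10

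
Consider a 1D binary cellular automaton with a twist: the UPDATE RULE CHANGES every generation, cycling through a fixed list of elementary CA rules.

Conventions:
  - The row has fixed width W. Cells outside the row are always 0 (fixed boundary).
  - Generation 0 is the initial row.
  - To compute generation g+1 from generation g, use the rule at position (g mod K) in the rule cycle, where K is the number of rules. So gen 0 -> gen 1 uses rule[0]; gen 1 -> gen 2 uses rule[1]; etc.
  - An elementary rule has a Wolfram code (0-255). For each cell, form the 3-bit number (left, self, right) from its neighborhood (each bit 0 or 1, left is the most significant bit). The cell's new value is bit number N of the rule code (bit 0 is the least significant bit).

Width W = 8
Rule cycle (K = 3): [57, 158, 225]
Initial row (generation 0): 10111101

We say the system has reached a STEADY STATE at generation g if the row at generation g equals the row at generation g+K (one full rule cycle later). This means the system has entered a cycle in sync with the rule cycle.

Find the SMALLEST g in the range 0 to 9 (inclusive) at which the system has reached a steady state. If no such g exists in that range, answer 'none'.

Answer: 5

Derivation:
Gen 0: 10111101
Gen 1 (rule 57): 01100010
Gen 2 (rule 158): 11010111
Gen 3 (rule 225): 01101011
Gen 4 (rule 57): 01010110
Gen 5 (rule 158): 11010101
Gen 6 (rule 225): 01101010
Gen 7 (rule 57): 01010101
Gen 8 (rule 158): 11010101
Gen 9 (rule 225): 01101010
Gen 10 (rule 57): 01010101
Gen 11 (rule 158): 11010101
Gen 12 (rule 225): 01101010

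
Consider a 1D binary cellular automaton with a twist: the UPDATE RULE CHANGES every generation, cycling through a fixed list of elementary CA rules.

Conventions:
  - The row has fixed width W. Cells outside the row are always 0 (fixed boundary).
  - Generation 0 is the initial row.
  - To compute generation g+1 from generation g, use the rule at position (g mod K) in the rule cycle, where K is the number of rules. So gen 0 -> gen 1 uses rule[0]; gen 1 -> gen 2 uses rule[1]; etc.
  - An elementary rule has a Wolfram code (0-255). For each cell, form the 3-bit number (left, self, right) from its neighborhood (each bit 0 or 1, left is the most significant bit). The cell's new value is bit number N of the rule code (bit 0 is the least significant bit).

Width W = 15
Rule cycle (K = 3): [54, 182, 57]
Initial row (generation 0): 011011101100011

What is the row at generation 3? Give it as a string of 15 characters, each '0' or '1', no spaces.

Gen 0: 011011101100011
Gen 1 (rule 54): 100100010010100
Gen 2 (rule 182): 111110111111110
Gen 3 (rule 57): 100001100000001

Answer: 100001100000001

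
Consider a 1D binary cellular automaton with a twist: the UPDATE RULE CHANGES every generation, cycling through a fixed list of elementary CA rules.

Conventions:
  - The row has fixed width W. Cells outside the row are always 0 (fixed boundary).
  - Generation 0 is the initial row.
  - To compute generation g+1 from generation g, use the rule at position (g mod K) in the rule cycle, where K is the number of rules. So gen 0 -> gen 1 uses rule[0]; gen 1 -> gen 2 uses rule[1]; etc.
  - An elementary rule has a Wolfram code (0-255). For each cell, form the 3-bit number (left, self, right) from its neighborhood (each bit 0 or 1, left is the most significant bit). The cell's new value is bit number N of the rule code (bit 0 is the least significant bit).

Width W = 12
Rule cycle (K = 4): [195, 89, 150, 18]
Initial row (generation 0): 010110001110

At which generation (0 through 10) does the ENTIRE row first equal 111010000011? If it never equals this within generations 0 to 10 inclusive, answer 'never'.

Answer: 10

Derivation:
Gen 0: 010110001110
Gen 1 (rule 195): 100010110110
Gen 2 (rule 89): 011000110111
Gen 3 (rule 150): 100101000010
Gen 4 (rule 18): 011000100101
Gen 5 (rule 195): 101011001000
Gen 6 (rule 89): 000011100111
Gen 7 (rule 150): 000101011010
Gen 8 (rule 18): 001000000001
Gen 9 (rule 195): 110011111110
Gen 10 (rule 89): 111010000011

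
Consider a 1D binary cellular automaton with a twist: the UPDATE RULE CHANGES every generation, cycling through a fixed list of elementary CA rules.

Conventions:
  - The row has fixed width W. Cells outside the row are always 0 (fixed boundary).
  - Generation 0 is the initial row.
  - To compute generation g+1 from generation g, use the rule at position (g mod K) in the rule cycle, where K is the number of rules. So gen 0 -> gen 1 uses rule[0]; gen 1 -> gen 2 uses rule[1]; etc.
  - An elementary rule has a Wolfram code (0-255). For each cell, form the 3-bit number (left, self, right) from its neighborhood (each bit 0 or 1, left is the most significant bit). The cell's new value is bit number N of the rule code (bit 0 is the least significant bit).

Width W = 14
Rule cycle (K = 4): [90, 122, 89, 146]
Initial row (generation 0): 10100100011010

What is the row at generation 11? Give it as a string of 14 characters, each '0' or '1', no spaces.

Answer: 10001001110101

Derivation:
Gen 0: 10100100011010
Gen 1 (rule 90): 00011010111001
Gen 2 (rule 122): 00111101101110
Gen 3 (rule 89): 10100101101011
Gen 4 (rule 146): 00011000000000
Gen 5 (rule 90): 00111100000000
Gen 6 (rule 122): 01100110000000
Gen 7 (rule 89): 01110111111111
Gen 8 (rule 146): 10100011111110
Gen 9 (rule 90): 00010110000011
Gen 10 (rule 122): 00101111000111
Gen 11 (rule 89): 10001001110101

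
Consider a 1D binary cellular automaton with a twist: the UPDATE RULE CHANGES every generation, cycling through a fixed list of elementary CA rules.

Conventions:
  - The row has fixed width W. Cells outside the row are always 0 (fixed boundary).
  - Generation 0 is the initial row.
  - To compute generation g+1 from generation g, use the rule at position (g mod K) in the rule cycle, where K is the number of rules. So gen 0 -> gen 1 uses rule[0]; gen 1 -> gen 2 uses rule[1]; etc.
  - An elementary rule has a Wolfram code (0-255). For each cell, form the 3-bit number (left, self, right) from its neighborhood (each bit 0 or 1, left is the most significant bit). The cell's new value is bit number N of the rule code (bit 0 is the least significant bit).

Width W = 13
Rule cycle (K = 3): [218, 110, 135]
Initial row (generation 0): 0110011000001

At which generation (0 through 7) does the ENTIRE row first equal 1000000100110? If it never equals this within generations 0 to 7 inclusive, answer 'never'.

Answer: 2

Derivation:
Gen 0: 0110011000001
Gen 1 (rule 218): 1111111100010
Gen 2 (rule 110): 1000000100110
Gen 3 (rule 135): 1011111101000
Gen 4 (rule 218): 0011111100100
Gen 5 (rule 110): 0110000101100
Gen 6 (rule 135): 1000111100001
Gen 7 (rule 218): 0101111110010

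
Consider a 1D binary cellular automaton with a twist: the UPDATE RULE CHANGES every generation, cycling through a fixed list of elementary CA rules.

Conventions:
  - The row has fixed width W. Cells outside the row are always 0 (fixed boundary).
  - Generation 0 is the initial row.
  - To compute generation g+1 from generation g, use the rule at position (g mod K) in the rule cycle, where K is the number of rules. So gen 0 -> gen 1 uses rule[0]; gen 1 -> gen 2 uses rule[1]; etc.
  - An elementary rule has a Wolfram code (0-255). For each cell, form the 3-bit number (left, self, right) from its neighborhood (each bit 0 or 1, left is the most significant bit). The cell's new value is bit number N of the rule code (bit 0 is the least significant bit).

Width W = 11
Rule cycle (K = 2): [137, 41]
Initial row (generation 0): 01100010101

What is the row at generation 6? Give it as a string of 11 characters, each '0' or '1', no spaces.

Gen 0: 01100010101
Gen 1 (rule 137): 01001000000
Gen 2 (rule 41): 00000011111
Gen 3 (rule 137): 11111011110
Gen 4 (rule 41): 10000110000
Gen 5 (rule 137): 00110100111
Gen 6 (rule 41): 10101000100

Answer: 10101000100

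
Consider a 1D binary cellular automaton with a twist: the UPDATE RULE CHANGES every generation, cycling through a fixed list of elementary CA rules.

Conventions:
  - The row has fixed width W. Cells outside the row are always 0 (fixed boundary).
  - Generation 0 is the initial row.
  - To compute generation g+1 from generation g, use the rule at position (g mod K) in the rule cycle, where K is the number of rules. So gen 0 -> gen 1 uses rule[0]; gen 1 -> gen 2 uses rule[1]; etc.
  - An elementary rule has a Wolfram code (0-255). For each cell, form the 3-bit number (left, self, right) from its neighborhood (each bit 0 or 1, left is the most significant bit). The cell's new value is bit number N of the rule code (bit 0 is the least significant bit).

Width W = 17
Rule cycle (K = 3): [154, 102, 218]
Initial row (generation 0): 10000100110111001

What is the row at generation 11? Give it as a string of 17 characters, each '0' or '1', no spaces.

Answer: 01100000010111010

Derivation:
Gen 0: 10000100110111001
Gen 1 (rule 154): 01001011100110110
Gen 2 (rule 102): 11011100101011010
Gen 3 (rule 218): 11011111000011001
Gen 4 (rule 154): 10011110100110110
Gen 5 (rule 102): 10100011101011010
Gen 6 (rule 218): 00010111100011001
Gen 7 (rule 154): 00100111010110110
Gen 8 (rule 102): 01101001111011010
Gen 9 (rule 218): 11100111111011001
Gen 10 (rule 154): 11011111110010110
Gen 11 (rule 102): 01100000010111010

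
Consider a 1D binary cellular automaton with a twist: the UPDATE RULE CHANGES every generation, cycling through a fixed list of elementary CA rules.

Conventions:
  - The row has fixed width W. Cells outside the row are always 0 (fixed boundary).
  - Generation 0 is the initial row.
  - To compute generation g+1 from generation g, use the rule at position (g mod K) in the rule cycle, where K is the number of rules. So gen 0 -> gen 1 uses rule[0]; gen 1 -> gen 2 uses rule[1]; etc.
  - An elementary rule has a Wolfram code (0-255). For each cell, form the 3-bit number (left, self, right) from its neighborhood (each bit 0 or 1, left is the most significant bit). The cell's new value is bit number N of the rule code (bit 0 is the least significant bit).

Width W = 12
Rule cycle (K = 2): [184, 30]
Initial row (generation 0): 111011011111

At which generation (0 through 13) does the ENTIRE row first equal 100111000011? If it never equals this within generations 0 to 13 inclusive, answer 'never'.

Answer: never

Derivation:
Gen 0: 111011011111
Gen 1 (rule 184): 110110111110
Gen 2 (rule 30): 100100100001
Gen 3 (rule 184): 010010010000
Gen 4 (rule 30): 111111111000
Gen 5 (rule 184): 111111110100
Gen 6 (rule 30): 100000000110
Gen 7 (rule 184): 010000000101
Gen 8 (rule 30): 111000001101
Gen 9 (rule 184): 110100001010
Gen 10 (rule 30): 100110011011
Gen 11 (rule 184): 010101010110
Gen 12 (rule 30): 110101010101
Gen 13 (rule 184): 101010101010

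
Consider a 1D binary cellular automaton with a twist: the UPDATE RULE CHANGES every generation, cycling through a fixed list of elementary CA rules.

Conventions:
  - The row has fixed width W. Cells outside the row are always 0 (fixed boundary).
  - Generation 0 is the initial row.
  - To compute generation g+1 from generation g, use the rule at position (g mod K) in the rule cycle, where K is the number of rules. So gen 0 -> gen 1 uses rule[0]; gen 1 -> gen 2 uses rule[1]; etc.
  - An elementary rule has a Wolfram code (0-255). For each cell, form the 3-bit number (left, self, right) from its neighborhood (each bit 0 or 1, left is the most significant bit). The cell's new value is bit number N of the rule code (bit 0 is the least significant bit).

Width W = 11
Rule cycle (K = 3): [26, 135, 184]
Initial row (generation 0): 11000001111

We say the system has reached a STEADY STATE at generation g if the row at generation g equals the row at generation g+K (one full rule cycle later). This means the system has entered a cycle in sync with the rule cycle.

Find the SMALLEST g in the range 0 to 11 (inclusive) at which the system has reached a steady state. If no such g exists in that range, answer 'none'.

Gen 0: 11000001111
Gen 1 (rule 26): 10100011000
Gen 2 (rule 135): 10101100011
Gen 3 (rule 184): 01011010010
Gen 4 (rule 26): 10010001101
Gen 5 (rule 135): 10110110001
Gen 6 (rule 184): 01101101000
Gen 7 (rule 26): 11001000100
Gen 8 (rule 135): 00011011101
Gen 9 (rule 184): 00010111010
Gen 10 (rule 26): 00100100001
Gen 11 (rule 135): 11101101111
Gen 12 (rule 184): 11011011110
Gen 13 (rule 26): 10010010001
Gen 14 (rule 135): 10110110111

Answer: none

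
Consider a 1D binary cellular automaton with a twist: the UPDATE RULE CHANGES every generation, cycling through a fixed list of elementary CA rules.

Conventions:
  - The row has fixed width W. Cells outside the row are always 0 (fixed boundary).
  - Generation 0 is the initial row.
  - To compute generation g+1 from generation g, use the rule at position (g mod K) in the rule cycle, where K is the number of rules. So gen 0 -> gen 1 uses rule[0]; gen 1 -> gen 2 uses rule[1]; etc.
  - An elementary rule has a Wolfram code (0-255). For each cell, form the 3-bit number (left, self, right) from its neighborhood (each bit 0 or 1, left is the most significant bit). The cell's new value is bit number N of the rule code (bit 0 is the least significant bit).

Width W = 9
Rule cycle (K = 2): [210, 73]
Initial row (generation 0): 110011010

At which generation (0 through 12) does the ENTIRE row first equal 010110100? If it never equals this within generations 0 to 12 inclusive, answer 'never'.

Gen 0: 110011010
Gen 1 (rule 210): 011101001
Gen 2 (rule 73): 010100000
Gen 3 (rule 210): 100010000
Gen 4 (rule 73): 001000111
Gen 5 (rule 210): 010101011
Gen 6 (rule 73): 000000011
Gen 7 (rule 210): 000000101
Gen 8 (rule 73): 111110000
Gen 9 (rule 210): 011111000
Gen 10 (rule 73): 010001011
Gen 11 (rule 210): 101010001
Gen 12 (rule 73): 000000100

Answer: never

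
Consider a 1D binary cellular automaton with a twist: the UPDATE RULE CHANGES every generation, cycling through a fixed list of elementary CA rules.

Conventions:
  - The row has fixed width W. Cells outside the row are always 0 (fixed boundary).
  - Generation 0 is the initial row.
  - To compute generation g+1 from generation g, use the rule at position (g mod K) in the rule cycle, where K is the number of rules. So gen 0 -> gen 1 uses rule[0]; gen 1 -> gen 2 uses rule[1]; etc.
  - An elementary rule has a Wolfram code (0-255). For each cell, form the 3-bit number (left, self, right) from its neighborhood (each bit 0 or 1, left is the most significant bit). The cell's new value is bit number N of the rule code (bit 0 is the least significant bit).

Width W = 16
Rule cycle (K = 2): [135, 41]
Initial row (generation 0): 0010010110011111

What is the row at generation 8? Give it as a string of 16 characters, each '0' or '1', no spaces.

Gen 0: 0010010110011111
Gen 1 (rule 135): 1110110000101110
Gen 2 (rule 41): 1001100110011000
Gen 3 (rule 135): 1010001000100011
Gen 4 (rule 41): 0100100010001010
Gen 5 (rule 135): 1101101110111010
Gen 6 (rule 41): 1011011001100100
Gen 7 (rule 135): 1000000010001101
Gen 8 (rule 41): 0011111000101010

Answer: 0011111000101010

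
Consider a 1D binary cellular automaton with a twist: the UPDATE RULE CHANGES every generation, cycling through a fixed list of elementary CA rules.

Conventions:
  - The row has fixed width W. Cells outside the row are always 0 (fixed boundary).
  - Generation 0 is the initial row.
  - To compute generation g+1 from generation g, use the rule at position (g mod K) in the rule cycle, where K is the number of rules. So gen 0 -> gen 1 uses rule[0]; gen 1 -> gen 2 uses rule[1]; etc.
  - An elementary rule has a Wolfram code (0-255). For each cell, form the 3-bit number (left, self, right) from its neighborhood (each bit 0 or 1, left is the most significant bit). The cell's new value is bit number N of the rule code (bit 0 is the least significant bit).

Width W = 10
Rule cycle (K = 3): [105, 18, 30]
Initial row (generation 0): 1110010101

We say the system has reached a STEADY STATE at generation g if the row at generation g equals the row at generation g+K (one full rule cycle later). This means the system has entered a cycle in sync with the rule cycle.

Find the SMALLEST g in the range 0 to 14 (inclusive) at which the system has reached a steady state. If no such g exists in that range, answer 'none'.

Answer: 5

Derivation:
Gen 0: 1110010101
Gen 1 (rule 105): 1010001010
Gen 2 (rule 18): 0001010001
Gen 3 (rule 30): 0011011011
Gen 4 (rule 105): 1011111111
Gen 5 (rule 18): 0000000000
Gen 6 (rule 30): 0000000000
Gen 7 (rule 105): 1111111111
Gen 8 (rule 18): 0000000000
Gen 9 (rule 30): 0000000000
Gen 10 (rule 105): 1111111111
Gen 11 (rule 18): 0000000000
Gen 12 (rule 30): 0000000000
Gen 13 (rule 105): 1111111111
Gen 14 (rule 18): 0000000000
Gen 15 (rule 30): 0000000000
Gen 16 (rule 105): 1111111111
Gen 17 (rule 18): 0000000000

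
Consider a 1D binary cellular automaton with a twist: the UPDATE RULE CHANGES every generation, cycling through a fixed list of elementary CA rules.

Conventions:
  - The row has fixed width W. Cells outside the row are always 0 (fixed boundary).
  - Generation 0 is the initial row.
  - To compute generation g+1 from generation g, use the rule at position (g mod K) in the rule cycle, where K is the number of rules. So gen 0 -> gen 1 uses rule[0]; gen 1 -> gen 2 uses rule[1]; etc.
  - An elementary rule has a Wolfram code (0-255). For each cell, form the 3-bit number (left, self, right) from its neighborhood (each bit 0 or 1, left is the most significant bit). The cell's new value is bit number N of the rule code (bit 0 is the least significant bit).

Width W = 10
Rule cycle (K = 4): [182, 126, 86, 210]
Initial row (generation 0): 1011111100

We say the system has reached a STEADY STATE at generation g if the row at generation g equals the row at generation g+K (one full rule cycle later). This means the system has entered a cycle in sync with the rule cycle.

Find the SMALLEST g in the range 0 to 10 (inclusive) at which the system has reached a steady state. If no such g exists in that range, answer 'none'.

Answer: none

Derivation:
Gen 0: 1011111100
Gen 1 (rule 182): 1101111010
Gen 2 (rule 126): 1111001111
Gen 3 (rule 86): 0001110001
Gen 4 (rule 210): 0010111010
Gen 5 (rule 182): 0111010111
Gen 6 (rule 126): 1101111101
Gen 7 (rule 86): 0100000101
Gen 8 (rule 210): 1010001000
Gen 9 (rule 182): 1111011100
Gen 10 (rule 126): 1001110110
Gen 11 (rule 86): 1110010011
Gen 12 (rule 210): 0111101101
Gen 13 (rule 182): 1011010011
Gen 14 (rule 126): 1111111111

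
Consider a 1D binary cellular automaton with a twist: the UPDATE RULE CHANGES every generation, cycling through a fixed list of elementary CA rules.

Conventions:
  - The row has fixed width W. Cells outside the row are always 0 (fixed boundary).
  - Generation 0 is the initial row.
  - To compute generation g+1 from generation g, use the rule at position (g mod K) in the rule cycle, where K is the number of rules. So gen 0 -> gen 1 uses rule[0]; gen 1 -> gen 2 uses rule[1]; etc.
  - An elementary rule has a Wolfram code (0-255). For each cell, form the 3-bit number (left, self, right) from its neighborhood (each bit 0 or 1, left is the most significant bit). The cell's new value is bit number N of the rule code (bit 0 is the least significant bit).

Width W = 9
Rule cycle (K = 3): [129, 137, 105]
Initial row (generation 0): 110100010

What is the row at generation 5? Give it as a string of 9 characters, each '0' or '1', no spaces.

Answer: 111111111

Derivation:
Gen 0: 110100010
Gen 1 (rule 129): 000001000
Gen 2 (rule 137): 111100011
Gen 3 (rule 105): 100101011
Gen 4 (rule 129): 000000000
Gen 5 (rule 137): 111111111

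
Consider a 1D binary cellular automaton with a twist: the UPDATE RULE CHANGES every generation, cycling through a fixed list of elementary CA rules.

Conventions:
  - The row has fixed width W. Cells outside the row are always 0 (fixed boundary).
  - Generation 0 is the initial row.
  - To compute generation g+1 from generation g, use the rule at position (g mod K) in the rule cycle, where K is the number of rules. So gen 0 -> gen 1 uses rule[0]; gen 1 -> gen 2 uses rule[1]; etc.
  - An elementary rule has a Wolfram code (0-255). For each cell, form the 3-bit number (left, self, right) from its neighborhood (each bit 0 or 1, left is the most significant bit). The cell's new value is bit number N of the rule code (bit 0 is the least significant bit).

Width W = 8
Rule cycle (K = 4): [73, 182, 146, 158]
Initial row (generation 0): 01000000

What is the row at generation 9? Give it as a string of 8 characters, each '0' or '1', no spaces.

Gen 0: 01000000
Gen 1 (rule 73): 00011111
Gen 2 (rule 182): 00101110
Gen 3 (rule 146): 01000101
Gen 4 (rule 158): 11101101
Gen 5 (rule 73): 10101100
Gen 6 (rule 182): 11110010
Gen 7 (rule 146): 01101101
Gen 8 (rule 158): 11001001
Gen 9 (rule 73): 11000000

Answer: 11000000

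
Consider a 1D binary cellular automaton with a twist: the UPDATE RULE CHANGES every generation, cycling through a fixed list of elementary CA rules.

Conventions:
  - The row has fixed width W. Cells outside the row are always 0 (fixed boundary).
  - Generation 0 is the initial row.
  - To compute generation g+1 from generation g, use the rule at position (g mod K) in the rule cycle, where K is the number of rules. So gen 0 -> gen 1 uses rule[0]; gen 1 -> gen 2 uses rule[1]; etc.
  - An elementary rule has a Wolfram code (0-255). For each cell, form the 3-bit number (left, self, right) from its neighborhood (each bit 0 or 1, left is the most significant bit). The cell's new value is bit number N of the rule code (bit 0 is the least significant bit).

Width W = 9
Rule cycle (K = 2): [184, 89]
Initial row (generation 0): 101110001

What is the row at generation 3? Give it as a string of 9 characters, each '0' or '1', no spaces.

Gen 0: 101110001
Gen 1 (rule 184): 011101000
Gen 2 (rule 89): 010100111
Gen 3 (rule 184): 001010110

Answer: 001010110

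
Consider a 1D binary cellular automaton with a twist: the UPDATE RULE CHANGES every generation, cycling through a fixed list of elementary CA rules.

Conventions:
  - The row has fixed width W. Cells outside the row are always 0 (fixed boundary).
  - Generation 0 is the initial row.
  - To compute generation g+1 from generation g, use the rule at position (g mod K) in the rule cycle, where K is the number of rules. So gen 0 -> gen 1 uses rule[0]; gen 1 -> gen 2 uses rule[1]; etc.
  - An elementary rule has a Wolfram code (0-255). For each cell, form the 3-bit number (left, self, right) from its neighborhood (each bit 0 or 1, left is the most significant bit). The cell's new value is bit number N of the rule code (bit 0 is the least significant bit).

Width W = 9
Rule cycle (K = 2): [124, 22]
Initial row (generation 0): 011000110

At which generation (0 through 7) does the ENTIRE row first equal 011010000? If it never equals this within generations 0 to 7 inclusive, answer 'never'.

Gen 0: 011000110
Gen 1 (rule 124): 011100111
Gen 2 (rule 22): 100011000
Gen 3 (rule 124): 110011100
Gen 4 (rule 22): 001100010
Gen 5 (rule 124): 001110011
Gen 6 (rule 22): 010001100
Gen 7 (rule 124): 011001110

Answer: never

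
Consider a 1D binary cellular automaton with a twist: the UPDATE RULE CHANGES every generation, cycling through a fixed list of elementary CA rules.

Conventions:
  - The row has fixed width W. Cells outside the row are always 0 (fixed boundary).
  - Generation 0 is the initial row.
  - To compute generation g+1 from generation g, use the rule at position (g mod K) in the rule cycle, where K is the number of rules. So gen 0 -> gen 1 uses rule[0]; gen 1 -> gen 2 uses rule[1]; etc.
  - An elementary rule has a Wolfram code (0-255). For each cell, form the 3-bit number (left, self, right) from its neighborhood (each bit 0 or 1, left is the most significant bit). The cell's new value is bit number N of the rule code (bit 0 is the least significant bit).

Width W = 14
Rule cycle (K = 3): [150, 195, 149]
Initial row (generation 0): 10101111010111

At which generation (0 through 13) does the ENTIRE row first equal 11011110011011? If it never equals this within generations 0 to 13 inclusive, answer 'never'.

Gen 0: 10101111010111
Gen 1 (rule 150): 10100110010010
Gen 2 (rule 195): 00001010100100
Gen 3 (rule 149): 11101010110111
Gen 4 (rule 150): 01001010000010
Gen 5 (rule 195): 10010000111100
Gen 6 (rule 149): 11011110011011
Gen 7 (rule 150): 00001101100000
Gen 8 (rule 195): 11110100101111
Gen 9 (rule 149): 01100110100110
Gen 10 (rule 150): 10011000111001
Gen 11 (rule 195): 00101011011010
Gen 12 (rule 149): 10101000000011
Gen 13 (rule 150): 10101100000100

Answer: 6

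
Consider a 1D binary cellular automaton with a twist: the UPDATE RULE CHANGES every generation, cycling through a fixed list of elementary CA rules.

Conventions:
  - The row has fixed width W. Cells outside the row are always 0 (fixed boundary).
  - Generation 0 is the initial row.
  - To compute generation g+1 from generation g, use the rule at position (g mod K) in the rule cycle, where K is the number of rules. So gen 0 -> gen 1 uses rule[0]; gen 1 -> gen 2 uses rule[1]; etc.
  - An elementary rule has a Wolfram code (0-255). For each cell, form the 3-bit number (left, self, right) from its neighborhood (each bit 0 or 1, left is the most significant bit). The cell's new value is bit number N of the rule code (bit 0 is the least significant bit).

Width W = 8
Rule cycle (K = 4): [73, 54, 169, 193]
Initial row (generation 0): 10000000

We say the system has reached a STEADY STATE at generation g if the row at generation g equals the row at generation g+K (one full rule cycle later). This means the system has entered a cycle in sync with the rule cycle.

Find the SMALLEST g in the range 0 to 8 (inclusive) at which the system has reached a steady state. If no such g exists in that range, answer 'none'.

Answer: 6

Derivation:
Gen 0: 10000000
Gen 1 (rule 73): 00111111
Gen 2 (rule 54): 01000000
Gen 3 (rule 169): 00011111
Gen 4 (rule 193): 11001111
Gen 5 (rule 73): 11001001
Gen 6 (rule 54): 00111111
Gen 7 (rule 169): 10111110
Gen 8 (rule 193): 00011110
Gen 9 (rule 73): 11010010
Gen 10 (rule 54): 00111111
Gen 11 (rule 169): 10111110
Gen 12 (rule 193): 00011110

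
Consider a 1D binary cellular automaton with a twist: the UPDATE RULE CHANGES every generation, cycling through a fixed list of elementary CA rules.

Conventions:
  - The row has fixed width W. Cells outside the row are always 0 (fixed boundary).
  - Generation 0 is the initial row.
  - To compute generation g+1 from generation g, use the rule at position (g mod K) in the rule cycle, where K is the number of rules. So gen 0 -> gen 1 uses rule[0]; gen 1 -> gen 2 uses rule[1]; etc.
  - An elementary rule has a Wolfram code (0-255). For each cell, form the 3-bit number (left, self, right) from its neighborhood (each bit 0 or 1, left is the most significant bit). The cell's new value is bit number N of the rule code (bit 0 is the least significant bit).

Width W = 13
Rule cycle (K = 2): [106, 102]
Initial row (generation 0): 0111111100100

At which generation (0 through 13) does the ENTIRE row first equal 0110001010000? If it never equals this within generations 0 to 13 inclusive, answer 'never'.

Answer: 7

Derivation:
Gen 0: 0111111100100
Gen 1 (rule 106): 1100000101000
Gen 2 (rule 102): 0100001111000
Gen 3 (rule 106): 1000011001000
Gen 4 (rule 102): 1000101011000
Gen 5 (rule 106): 0001010111000
Gen 6 (rule 102): 0011111001000
Gen 7 (rule 106): 0110001010000
Gen 8 (rule 102): 1010011110000
Gen 9 (rule 106): 0100110010000
Gen 10 (rule 102): 1101010110000
Gen 11 (rule 106): 1110101110000
Gen 12 (rule 102): 0011110010000
Gen 13 (rule 106): 0110010100000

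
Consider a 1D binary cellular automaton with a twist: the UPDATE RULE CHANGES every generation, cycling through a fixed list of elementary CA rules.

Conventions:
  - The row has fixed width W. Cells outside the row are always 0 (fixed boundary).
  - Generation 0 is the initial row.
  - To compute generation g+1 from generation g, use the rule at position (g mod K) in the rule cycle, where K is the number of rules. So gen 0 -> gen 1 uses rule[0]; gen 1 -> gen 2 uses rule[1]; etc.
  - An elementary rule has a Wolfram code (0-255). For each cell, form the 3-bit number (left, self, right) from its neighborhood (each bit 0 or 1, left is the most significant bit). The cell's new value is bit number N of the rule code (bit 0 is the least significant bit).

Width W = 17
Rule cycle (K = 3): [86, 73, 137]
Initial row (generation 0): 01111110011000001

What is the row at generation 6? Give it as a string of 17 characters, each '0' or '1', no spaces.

Gen 0: 01111110011000001
Gen 1 (rule 86): 10000011101100011
Gen 2 (rule 73): 00111010101101011
Gen 3 (rule 137): 10110000001000010
Gen 4 (rule 86): 10011000011100111
Gen 5 (rule 73): 00011011010100101
Gen 6 (rule 137): 11010010000000000

Answer: 11010010000000000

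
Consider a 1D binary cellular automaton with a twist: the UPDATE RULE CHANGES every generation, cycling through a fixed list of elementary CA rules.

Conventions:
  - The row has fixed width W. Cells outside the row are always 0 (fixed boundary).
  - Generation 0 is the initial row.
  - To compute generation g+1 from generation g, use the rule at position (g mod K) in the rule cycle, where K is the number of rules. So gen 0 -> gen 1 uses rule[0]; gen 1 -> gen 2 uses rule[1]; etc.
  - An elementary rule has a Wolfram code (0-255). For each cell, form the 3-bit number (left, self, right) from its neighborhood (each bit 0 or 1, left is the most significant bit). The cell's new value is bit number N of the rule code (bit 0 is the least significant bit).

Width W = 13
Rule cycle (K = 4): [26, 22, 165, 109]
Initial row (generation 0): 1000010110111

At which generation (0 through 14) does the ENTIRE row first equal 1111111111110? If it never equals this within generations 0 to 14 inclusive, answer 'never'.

Answer: 2

Derivation:
Gen 0: 1000010110111
Gen 1 (rule 26): 0100100100100
Gen 2 (rule 22): 1111111111110
Gen 3 (rule 165): 0111111111100
Gen 4 (rule 109): 0100000000101
Gen 5 (rule 26): 1010000001000
Gen 6 (rule 22): 1011000011100
Gen 7 (rule 165): 1100011001001
Gen 8 (rule 109): 1101011001001
Gen 9 (rule 26): 1000010110110
Gen 10 (rule 22): 1100110000001
Gen 11 (rule 165): 0000000111101
Gen 12 (rule 109): 1111110100111
Gen 13 (rule 26): 1000000011100
Gen 14 (rule 22): 1100000100010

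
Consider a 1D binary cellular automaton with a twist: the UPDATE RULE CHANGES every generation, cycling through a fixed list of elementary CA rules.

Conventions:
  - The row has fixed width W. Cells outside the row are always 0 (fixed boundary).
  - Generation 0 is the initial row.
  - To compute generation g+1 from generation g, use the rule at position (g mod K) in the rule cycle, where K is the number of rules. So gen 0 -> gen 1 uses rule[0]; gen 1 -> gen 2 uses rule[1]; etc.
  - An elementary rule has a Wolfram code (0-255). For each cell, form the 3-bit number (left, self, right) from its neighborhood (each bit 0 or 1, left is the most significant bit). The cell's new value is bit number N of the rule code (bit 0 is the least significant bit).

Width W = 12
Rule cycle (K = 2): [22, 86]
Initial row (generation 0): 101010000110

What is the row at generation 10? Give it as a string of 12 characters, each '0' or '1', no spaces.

Gen 0: 101010000110
Gen 1 (rule 22): 101011001001
Gen 2 (rule 86): 101001111111
Gen 3 (rule 22): 101110000000
Gen 4 (rule 86): 100011000000
Gen 5 (rule 22): 110100100000
Gen 6 (rule 86): 010111110000
Gen 7 (rule 22): 110000001000
Gen 8 (rule 86): 011000011100
Gen 9 (rule 22): 100100100010
Gen 10 (rule 86): 111111110111

Answer: 111111110111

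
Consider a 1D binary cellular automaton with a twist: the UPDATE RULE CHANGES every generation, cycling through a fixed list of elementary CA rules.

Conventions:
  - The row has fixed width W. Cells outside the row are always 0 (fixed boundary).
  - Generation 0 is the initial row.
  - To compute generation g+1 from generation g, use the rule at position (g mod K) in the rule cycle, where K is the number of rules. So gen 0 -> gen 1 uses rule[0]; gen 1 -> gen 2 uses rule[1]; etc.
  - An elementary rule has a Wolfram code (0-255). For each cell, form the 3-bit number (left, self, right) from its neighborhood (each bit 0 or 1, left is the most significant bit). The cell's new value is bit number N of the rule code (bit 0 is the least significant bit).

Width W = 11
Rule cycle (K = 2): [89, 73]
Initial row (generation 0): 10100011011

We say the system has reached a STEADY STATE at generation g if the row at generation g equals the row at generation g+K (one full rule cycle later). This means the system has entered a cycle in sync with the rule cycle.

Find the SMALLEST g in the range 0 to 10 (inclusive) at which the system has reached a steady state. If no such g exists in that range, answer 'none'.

Gen 0: 10100011011
Gen 1 (rule 89): 00011011011
Gen 2 (rule 73): 11011011011
Gen 3 (rule 89): 11011011011
Gen 4 (rule 73): 11011011011
Gen 5 (rule 89): 11011011011
Gen 6 (rule 73): 11011011011
Gen 7 (rule 89): 11011011011
Gen 8 (rule 73): 11011011011
Gen 9 (rule 89): 11011011011
Gen 10 (rule 73): 11011011011
Gen 11 (rule 89): 11011011011
Gen 12 (rule 73): 11011011011

Answer: 2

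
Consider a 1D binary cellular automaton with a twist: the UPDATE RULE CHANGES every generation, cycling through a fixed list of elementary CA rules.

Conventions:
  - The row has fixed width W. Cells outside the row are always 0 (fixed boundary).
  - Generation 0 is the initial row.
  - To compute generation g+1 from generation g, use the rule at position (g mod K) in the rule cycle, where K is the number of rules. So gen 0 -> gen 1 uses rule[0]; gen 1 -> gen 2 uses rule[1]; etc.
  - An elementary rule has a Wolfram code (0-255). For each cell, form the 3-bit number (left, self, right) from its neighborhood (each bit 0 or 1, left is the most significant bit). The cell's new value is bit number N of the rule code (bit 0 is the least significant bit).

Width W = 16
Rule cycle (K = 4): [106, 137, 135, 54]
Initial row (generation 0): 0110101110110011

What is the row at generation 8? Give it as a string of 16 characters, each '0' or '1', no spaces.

Answer: 0000001110011000

Derivation:
Gen 0: 0110101110110011
Gen 1 (rule 106): 1111011011110111
Gen 2 (rule 137): 1110010011100110
Gen 3 (rule 135): 0100110101001000
Gen 4 (rule 54): 1111001111111100
Gen 5 (rule 106): 1001011000000100
Gen 6 (rule 137): 0000010011110001
Gen 7 (rule 135): 1111110101100111
Gen 8 (rule 54): 0000001110011000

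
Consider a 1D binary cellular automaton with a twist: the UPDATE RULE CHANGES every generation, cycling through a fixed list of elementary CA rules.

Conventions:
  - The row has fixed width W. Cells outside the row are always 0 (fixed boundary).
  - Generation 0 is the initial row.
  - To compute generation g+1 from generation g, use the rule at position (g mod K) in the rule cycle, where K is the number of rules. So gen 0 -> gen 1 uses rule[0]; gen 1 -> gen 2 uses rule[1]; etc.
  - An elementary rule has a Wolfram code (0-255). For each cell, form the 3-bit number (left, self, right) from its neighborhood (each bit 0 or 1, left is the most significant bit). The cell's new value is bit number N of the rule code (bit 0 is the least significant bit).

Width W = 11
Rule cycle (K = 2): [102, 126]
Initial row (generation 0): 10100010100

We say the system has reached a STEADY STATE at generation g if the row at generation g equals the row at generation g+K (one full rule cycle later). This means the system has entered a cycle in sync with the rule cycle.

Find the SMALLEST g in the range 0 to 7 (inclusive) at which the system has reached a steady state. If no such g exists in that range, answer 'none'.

Gen 0: 10100010100
Gen 1 (rule 102): 11100111100
Gen 2 (rule 126): 10111100110
Gen 3 (rule 102): 11000101010
Gen 4 (rule 126): 11101111111
Gen 5 (rule 102): 00110000001
Gen 6 (rule 126): 01111000011
Gen 7 (rule 102): 10001000101
Gen 8 (rule 126): 11011101111
Gen 9 (rule 102): 01100110001

Answer: none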